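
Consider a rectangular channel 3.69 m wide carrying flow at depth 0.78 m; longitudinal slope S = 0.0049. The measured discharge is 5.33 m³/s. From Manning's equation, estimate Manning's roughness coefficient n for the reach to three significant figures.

A = b·y = 3.69 × 0.78 = 2.878 m²
P = b + 2y = 3.69 + 2×0.78 = 5.250 m
R = A/P = 2.878/5.250 = 0.5482 m
n = (1/Q)·A·R^(2/3)·S^(1/2) = (1/5.33) × 2.878 × 0.6698 × 0.07000 = 0.02532

0.0253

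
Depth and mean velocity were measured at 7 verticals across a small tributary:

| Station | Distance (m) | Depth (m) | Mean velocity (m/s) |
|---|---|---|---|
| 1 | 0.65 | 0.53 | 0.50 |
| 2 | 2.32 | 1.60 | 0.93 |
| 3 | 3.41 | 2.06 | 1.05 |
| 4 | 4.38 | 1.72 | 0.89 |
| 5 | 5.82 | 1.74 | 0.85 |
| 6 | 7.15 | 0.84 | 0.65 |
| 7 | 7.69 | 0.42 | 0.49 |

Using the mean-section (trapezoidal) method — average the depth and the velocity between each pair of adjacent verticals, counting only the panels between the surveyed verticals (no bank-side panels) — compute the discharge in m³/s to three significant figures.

Panel 1-2: Δb = 1.67 m, d̄ = (0.53+1.60)/2 = 1.065, v̄ = (0.50+0.93)/2 = 0.715 → q = 1.67×1.065×0.715 = 1.272 m³/s
Panel 2-3: Δb = 1.09 m, d̄ = (1.60+2.06)/2 = 1.83, v̄ = (0.93+1.05)/2 = 0.99 → q = 1.09×1.83×0.99 = 1.975 m³/s
Panel 3-4: Δb = 0.97 m, d̄ = (2.06+1.72)/2 = 1.89, v̄ = (1.05+0.89)/2 = 0.97 → q = 0.97×1.89×0.97 = 1.778 m³/s
Panel 4-5: Δb = 1.44 m, d̄ = (1.72+1.74)/2 = 1.73, v̄ = (0.89+0.85)/2 = 0.87 → q = 1.44×1.73×0.87 = 2.167 m³/s
Panel 5-6: Δb = 1.33 m, d̄ = (1.74+0.84)/2 = 1.29, v̄ = (0.85+0.65)/2 = 0.75 → q = 1.33×1.29×0.75 = 1.287 m³/s
Panel 6-7: Δb = 0.54 m, d̄ = (0.84+0.42)/2 = 0.63, v̄ = (0.65+0.49)/2 = 0.57 → q = 0.54×0.63×0.57 = 0.1939 m³/s
Q = Σ q = 8.673 m³/s

8.67 m³/s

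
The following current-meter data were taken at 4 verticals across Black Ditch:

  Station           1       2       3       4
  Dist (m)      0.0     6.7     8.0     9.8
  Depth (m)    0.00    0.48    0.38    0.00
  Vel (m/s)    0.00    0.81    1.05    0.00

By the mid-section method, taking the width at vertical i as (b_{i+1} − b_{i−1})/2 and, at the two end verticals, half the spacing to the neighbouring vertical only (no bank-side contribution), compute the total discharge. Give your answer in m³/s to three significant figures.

w_2 = (8.0 − 0.0)/2 = 4 m; q_2 = 0.81 × 0.48 × 4 = 1.555 m³/s
w_3 = (9.8 − 6.7)/2 = 1.55 m; q_3 = 1.05 × 0.38 × 1.55 = 0.6185 m³/s
Stations 1, 4 contribute zero (depth or velocity is 0).
Q = Σ qᵢ = 2.174 m³/s

2.17 m³/s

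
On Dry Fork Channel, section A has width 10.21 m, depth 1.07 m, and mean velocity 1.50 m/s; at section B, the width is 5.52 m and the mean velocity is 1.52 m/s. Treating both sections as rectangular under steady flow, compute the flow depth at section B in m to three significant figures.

1.95 m

Q = A₁V₁ = (10.21×1.07) × 1.50 = 16.39 m³/s
d₂ = Q/(b₂ V₂) = 16.39/(5.52×1.52) = 1.953 m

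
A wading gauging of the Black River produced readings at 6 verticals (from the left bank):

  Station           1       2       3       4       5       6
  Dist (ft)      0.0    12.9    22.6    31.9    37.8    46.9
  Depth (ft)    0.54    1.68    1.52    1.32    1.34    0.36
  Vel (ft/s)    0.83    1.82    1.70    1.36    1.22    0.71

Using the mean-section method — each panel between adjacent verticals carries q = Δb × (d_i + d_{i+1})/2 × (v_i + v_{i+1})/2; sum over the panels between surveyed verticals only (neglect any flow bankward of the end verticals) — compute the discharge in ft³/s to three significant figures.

Panel 1-2: Δb = 12.9 ft, d̄ = (0.54+1.68)/2 = 1.11, v̄ = (0.83+1.82)/2 = 1.325 → q = 12.9×1.11×1.325 = 18.97 ft³/s
Panel 2-3: Δb = 9.7 ft, d̄ = (1.68+1.52)/2 = 1.6, v̄ = (1.82+1.70)/2 = 1.76 → q = 9.7×1.6×1.76 = 27.32 ft³/s
Panel 3-4: Δb = 9.3 ft, d̄ = (1.52+1.32)/2 = 1.42, v̄ = (1.70+1.36)/2 = 1.53 → q = 9.3×1.42×1.53 = 20.21 ft³/s
Panel 4-5: Δb = 5.9 ft, d̄ = (1.32+1.34)/2 = 1.33, v̄ = (1.36+1.22)/2 = 1.29 → q = 5.9×1.33×1.29 = 10.12 ft³/s
Panel 5-6: Δb = 9.1 ft, d̄ = (1.34+0.36)/2 = 0.85, v̄ = (1.22+0.71)/2 = 0.965 → q = 9.1×0.85×0.965 = 7.464 ft³/s
Q = Σ q = 84.08 ft³/s

84.1 ft³/s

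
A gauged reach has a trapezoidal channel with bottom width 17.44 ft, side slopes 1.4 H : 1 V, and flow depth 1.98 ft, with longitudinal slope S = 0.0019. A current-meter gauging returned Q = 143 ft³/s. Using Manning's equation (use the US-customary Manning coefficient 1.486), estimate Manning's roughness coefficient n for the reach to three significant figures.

A = (b + z·y)·y = (17.44 + 1.4×1.98)×1.98 = 40.02 ft²
P = b + 2y√(1+z²) = 17.44 + 2×1.98×√(1+1.4²) = 24.25 ft
R = A/P = 40.02/24.25 = 1.650 ft
n = (1.486/Q)·A·R^(2/3)·S^(1/2) = (1.486/143) × 40.02 × 1.396 × 0.04359 = 0.02531

0.0253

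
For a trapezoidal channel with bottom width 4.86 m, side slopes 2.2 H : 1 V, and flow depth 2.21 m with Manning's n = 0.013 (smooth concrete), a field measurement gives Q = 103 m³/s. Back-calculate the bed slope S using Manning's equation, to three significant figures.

A = (b + z·y)·y = (4.86 + 2.2×2.21)×2.21 = 21.49 m²
P = b + 2y√(1+z²) = 4.86 + 2×2.21×√(1+2.2²) = 15.54 m
R = A/P = 21.49/15.54 = 1.382 m
S = (Q·n / (1·A·R^(2/3)))² = (103×0.013 / (1×21.49×1.241))² = 0.002522

0.00252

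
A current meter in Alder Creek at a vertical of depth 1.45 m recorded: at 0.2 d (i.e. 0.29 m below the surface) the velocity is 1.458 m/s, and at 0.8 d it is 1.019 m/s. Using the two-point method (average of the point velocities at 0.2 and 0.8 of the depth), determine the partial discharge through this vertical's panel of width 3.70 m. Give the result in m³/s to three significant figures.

v̄ = (1.458 + 1.019) / 2 = 1.239 m/s
q = v̄ × d × w = 1.239 × 1.45 × 3.70 = 6.645 m³/s

6.64 m³/s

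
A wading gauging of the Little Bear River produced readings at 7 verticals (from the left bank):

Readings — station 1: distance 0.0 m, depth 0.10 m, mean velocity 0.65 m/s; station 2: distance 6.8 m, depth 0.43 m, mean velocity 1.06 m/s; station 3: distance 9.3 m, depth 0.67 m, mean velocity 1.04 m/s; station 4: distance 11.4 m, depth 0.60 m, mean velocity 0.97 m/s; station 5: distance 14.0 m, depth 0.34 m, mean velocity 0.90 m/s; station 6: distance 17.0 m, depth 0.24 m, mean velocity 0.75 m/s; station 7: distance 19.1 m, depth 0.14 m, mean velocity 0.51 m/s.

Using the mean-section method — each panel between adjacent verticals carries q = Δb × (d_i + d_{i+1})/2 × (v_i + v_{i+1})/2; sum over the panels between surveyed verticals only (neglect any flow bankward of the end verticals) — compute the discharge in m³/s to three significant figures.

Panel 1-2: Δb = 6.8 m, d̄ = (0.10+0.43)/2 = 0.265, v̄ = (0.65+1.06)/2 = 0.855 → q = 6.8×0.265×0.855 = 1.541 m³/s
Panel 2-3: Δb = 2.5 m, d̄ = (0.43+0.67)/2 = 0.55, v̄ = (1.06+1.04)/2 = 1.05 → q = 2.5×0.55×1.05 = 1.444 m³/s
Panel 3-4: Δb = 2.1 m, d̄ = (0.67+0.60)/2 = 0.635, v̄ = (1.04+0.97)/2 = 1.005 → q = 2.1×0.635×1.005 = 1.340 m³/s
Panel 4-5: Δb = 2.6 m, d̄ = (0.60+0.34)/2 = 0.47, v̄ = (0.97+0.90)/2 = 0.935 → q = 2.6×0.47×0.935 = 1.143 m³/s
Panel 5-6: Δb = 3 m, d̄ = (0.34+0.24)/2 = 0.29, v̄ = (0.90+0.75)/2 = 0.825 → q = 3×0.29×0.825 = 0.7178 m³/s
Panel 6-7: Δb = 2.1 m, d̄ = (0.24+0.14)/2 = 0.19, v̄ = (0.75+0.51)/2 = 0.63 → q = 2.1×0.19×0.63 = 0.2514 m³/s
Q = Σ q = 6.436 m³/s

6.44 m³/s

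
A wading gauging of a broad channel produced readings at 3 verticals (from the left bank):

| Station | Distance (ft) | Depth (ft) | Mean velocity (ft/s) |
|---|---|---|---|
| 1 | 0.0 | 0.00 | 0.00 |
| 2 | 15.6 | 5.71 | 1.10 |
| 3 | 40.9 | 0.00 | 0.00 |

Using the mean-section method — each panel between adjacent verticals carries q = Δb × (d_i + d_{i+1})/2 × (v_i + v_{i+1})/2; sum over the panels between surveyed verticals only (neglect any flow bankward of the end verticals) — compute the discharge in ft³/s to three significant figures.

64.2 ft³/s

Panel 1-2: Δb = 15.6 ft, d̄ = (0.00+5.71)/2 = 2.855, v̄ = (0.00+1.10)/2 = 0.55 → q = 15.6×2.855×0.55 = 24.50 ft³/s
Panel 2-3: Δb = 25.3 ft, d̄ = (5.71+0.00)/2 = 2.855, v̄ = (1.10+0.00)/2 = 0.55 → q = 25.3×2.855×0.55 = 39.73 ft³/s
Q = Σ q = 64.22 ft³/s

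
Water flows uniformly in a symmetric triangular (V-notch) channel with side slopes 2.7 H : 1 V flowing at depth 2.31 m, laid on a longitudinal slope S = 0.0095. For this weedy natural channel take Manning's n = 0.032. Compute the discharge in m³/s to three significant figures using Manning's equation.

A = z·y² = 2.7×2.31² = 14.41 m²
P = 2y√(1+z²) = 2×2.31×√(1+2.7²) = 13.30 m
R = A/P = 14.41/13.30 = 1.083 m
Q = (1/n)·A·R^(2/3)·S^(1/2) = (1/0.032) × 14.41 × 1.083^(2/3) × 0.0095^(1/2) = 46.28 m³/s

46.3 m³/s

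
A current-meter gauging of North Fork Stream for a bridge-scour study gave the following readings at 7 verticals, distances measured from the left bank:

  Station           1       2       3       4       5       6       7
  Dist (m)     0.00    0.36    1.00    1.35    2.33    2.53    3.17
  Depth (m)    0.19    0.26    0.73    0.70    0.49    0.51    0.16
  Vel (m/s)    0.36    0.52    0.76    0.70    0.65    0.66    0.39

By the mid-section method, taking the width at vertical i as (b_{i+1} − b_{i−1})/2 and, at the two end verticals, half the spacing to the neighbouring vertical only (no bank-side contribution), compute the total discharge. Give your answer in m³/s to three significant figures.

1.03 m³/s

w_1 = (0.36 − 0.00)/2 = 0.18 m; q_1 = 0.36 × 0.19 × 0.18 = 0.01231 m³/s
w_2 = (1.00 − 0.00)/2 = 0.5 m; q_2 = 0.52 × 0.26 × 0.5 = 0.06760 m³/s
w_3 = (1.35 − 0.36)/2 = 0.495 m; q_3 = 0.76 × 0.73 × 0.495 = 0.2746 m³/s
w_4 = (2.33 − 1.00)/2 = 0.665 m; q_4 = 0.70 × 0.70 × 0.665 = 0.3259 m³/s
w_5 = (2.53 − 1.35)/2 = 0.59 m; q_5 = 0.65 × 0.49 × 0.59 = 0.1879 m³/s
w_6 = (3.17 − 2.33)/2 = 0.42 m; q_6 = 0.66 × 0.51 × 0.42 = 0.1414 m³/s
w_7 = (3.17 − 2.53)/2 = 0.32 m; q_7 = 0.39 × 0.16 × 0.32 = 0.01997 m³/s
Q = Σ qᵢ = 1.030 m³/s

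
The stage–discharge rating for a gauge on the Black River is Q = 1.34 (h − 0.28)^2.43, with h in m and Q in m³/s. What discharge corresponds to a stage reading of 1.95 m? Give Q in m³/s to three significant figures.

Q = 1.34 × (1.95 − 0.28)^2.43 = 1.34 × 1.67^2.43 = 4.659 m³/s

4.66 m³/s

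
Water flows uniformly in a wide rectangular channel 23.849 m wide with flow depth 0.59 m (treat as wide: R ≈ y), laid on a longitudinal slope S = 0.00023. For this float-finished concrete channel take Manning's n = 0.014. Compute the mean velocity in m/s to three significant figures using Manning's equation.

0.762 m/s

A = b·y = 23.849 × 0.59 = 14.07 m²
Wide channel: R ≈ y = 0.59 m
Q = (1/n)·A·R^(2/3)·S^(1/2) = (1/0.014) × 14.07 × 0.5900^(2/3) × 0.00023^(1/2) = 10.72 m³/s
V = Q/A = 10.72/14.07 = 0.7620 m/s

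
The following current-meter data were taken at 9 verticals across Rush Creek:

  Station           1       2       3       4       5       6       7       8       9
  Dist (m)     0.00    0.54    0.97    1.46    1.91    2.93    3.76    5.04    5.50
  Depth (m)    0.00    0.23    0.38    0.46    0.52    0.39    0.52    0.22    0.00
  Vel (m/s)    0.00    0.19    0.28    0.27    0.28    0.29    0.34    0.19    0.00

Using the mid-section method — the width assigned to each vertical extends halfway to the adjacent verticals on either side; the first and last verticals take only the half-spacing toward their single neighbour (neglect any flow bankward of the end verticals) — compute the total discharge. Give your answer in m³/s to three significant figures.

w_2 = (0.97 − 0.00)/2 = 0.485 m; q_2 = 0.19 × 0.23 × 0.485 = 0.02119 m³/s
w_3 = (1.46 − 0.54)/2 = 0.46 m; q_3 = 0.28 × 0.38 × 0.46 = 0.04894 m³/s
w_4 = (1.91 − 0.97)/2 = 0.47 m; q_4 = 0.27 × 0.46 × 0.47 = 0.05837 m³/s
w_5 = (2.93 − 1.46)/2 = 0.735 m; q_5 = 0.28 × 0.52 × 0.735 = 0.1070 m³/s
w_6 = (3.76 − 1.91)/2 = 0.925 m; q_6 = 0.29 × 0.39 × 0.925 = 0.1046 m³/s
w_7 = (5.04 − 2.93)/2 = 1.055 m; q_7 = 0.34 × 0.52 × 1.055 = 0.1865 m³/s
w_8 = (5.50 − 3.76)/2 = 0.87 m; q_8 = 0.19 × 0.22 × 0.87 = 0.03637 m³/s
Stations 1, 9 contribute zero (depth or velocity is 0).
Q = Σ qᵢ = 0.5630 m³/s

0.563 m³/s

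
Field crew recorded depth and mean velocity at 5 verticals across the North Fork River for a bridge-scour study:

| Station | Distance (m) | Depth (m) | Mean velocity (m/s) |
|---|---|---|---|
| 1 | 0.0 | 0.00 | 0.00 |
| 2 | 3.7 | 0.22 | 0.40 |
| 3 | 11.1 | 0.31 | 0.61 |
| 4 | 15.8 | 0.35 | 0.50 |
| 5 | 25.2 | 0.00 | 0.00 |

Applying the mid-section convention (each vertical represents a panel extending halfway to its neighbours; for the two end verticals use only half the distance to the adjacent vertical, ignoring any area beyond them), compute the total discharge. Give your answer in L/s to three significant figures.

2870 L/s

w_2 = (11.1 − 0.0)/2 = 5.55 m; q_2 = 0.40 × 0.22 × 5.55 = 0.4884 m³/s
w_3 = (15.8 − 3.7)/2 = 6.05 m; q_3 = 0.61 × 0.31 × 6.05 = 1.144 m³/s
w_4 = (25.2 − 11.1)/2 = 7.05 m; q_4 = 0.50 × 0.35 × 7.05 = 1.234 m³/s
Stations 1, 5 contribute zero (depth or velocity is 0).
Q = Σ qᵢ = 2.866 m³/s
= 2.866 × 1000 = 2866 L/s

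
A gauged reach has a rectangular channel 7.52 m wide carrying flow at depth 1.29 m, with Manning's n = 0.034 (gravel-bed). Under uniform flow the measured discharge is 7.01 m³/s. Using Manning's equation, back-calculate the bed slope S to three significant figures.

A = b·y = 7.52 × 1.29 = 9.701 m²
P = b + 2y = 7.52 + 2×1.29 = 10.10 m
R = A/P = 9.701/10.10 = 0.9605 m
S = (Q·n / (1·A·R^(2/3)))² = (7.01×0.034 / (1×9.701×0.9735))² = 0.0006370

0.000637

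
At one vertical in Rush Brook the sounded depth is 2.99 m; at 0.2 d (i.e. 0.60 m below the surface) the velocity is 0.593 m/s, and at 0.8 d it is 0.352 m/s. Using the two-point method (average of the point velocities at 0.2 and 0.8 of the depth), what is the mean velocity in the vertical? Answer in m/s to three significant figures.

0.473 m/s

v̄ = (0.593 + 0.352) / 2 = 0.4725 m/s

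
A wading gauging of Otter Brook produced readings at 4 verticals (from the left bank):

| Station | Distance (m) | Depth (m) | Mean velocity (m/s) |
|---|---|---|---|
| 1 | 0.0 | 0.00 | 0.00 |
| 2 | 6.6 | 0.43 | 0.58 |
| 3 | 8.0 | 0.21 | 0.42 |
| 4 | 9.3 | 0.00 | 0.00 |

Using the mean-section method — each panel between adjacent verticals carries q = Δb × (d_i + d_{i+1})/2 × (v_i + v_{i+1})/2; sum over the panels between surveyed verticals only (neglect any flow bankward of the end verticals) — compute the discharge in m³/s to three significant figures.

0.664 m³/s

Panel 1-2: Δb = 6.6 m, d̄ = (0.00+0.43)/2 = 0.215, v̄ = (0.00+0.58)/2 = 0.29 → q = 6.6×0.215×0.29 = 0.4115 m³/s
Panel 2-3: Δb = 1.4 m, d̄ = (0.43+0.21)/2 = 0.32, v̄ = (0.58+0.42)/2 = 0.5 → q = 1.4×0.32×0.5 = 0.2240 m³/s
Panel 3-4: Δb = 1.3 m, d̄ = (0.21+0.00)/2 = 0.105, v̄ = (0.42+0.00)/2 = 0.21 → q = 1.3×0.105×0.21 = 0.02867 m³/s
Q = Σ q = 0.6642 m³/s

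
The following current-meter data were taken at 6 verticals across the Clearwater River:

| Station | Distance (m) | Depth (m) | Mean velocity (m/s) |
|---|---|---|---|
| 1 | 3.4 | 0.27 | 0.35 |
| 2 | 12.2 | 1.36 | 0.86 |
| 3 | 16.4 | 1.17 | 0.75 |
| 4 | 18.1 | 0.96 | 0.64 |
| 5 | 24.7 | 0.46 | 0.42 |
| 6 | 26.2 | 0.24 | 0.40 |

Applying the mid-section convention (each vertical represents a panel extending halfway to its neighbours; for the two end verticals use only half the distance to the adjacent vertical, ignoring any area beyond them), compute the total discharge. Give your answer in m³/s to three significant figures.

14.0 m³/s

w_1 = (12.2 − 3.4)/2 = 4.4 m; q_1 = 0.35 × 0.27 × 4.4 = 0.4158 m³/s
w_2 = (16.4 − 3.4)/2 = 6.5 m; q_2 = 0.86 × 1.36 × 6.5 = 7.602 m³/s
w_3 = (18.1 − 12.2)/2 = 2.95 m; q_3 = 0.75 × 1.17 × 2.95 = 2.589 m³/s
w_4 = (24.7 − 16.4)/2 = 4.15 m; q_4 = 0.64 × 0.96 × 4.15 = 2.550 m³/s
w_5 = (26.2 − 18.1)/2 = 4.05 m; q_5 = 0.42 × 0.46 × 4.05 = 0.7825 m³/s
w_6 = (26.2 − 24.7)/2 = 0.75 m; q_6 = 0.40 × 0.24 × 0.75 = 0.07200 m³/s
Q = Σ qᵢ = 14.01 m³/s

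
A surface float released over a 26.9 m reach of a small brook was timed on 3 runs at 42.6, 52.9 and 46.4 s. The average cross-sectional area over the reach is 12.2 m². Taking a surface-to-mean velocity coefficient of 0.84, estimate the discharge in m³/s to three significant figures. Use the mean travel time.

t̄ = (42.6 + 52.9 + 46.4) / 3 = 47.3 s
v_surface = L / t̄ = 26.9 / 47.3 = 0.5687 m/s
v_mean = 0.84 × 0.5687 = 0.4777 m/s
Q = A × v_mean = 12.2 × 0.4777 = 5.828 m³/s

5.83 m³/s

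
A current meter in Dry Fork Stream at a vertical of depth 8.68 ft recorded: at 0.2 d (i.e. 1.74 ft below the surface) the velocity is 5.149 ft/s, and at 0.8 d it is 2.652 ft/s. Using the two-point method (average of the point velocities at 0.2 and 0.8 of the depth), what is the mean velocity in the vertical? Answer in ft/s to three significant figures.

3.90 ft/s

v̄ = (5.149 + 2.652) / 2 = 3.901 ft/s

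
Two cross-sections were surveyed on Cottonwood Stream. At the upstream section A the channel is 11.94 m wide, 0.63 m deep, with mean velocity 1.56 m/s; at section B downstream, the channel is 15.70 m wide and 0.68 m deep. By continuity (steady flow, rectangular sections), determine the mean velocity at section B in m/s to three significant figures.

1.10 m/s

Q = A₁V₁ = (11.94×0.63) × 1.56 = 11.73 m³/s
A₂ = 15.70 × 0.68 = 10.68 m²
V₂ = Q/A₂ = 11.73/10.68 = 1.099 m/s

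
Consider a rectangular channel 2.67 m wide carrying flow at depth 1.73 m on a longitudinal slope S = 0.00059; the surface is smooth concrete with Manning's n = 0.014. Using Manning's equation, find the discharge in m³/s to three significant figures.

A = b·y = 2.67 × 1.73 = 4.619 m²
P = b + 2y = 2.67 + 2×1.73 = 6.130 m
R = A/P = 4.619/6.130 = 0.7535 m
Q = (1/n)·A·R^(2/3)·S^(1/2) = (1/0.014) × 4.619 × 0.7535^(2/3) × 0.00059^(1/2) = 6.636 m³/s

6.64 m³/s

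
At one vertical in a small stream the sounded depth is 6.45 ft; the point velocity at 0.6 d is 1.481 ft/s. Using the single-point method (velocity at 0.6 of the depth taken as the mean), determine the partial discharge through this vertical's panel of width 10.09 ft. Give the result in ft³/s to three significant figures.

96.4 ft³/s

v̄ = v₀.₆ = 1.481 ft/s
q = v̄ × d × w = 1.481 × 6.45 × 10.09 = 96.38 ft³/s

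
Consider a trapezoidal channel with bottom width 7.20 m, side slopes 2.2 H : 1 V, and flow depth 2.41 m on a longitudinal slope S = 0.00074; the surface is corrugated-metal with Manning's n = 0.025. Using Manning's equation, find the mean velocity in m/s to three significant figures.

1.49 m/s

A = (b + z·y)·y = (7.20 + 2.2×2.41)×2.41 = 30.13 m²
P = b + 2y√(1+z²) = 7.20 + 2×2.41×√(1+2.2²) = 18.85 m
R = A/P = 30.13/18.85 = 1.599 m
Q = (1/n)·A·R^(2/3)·S^(1/2) = (1/0.025) × 30.13 × 1.599^(2/3) × 0.00074^(1/2) = 44.82 m³/s
V = Q/A = 44.82/30.13 = 1.488 m/s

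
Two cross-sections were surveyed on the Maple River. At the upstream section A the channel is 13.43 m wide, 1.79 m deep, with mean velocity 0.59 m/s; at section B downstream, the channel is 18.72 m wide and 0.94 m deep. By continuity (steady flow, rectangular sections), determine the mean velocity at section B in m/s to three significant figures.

Q = A₁V₁ = (13.43×1.79) × 0.59 = 14.18 m³/s
A₂ = 18.72 × 0.94 = 17.60 m²
V₂ = Q/A₂ = 14.18/17.60 = 0.8060 m/s

0.806 m/s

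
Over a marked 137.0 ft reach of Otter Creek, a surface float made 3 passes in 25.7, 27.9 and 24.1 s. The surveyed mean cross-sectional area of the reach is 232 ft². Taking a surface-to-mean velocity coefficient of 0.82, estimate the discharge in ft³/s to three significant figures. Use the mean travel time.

t̄ = (25.7 + 27.9 + 24.1) / 3 = 25.9 s
v_surface = L / t̄ = 137.0 / 25.9 = 5.290 ft/s
v_mean = 0.82 × 5.290 = 4.337 ft/s
Q = A × v_mean = 232 × 4.337 = 1006 ft³/s

1010 ft³/s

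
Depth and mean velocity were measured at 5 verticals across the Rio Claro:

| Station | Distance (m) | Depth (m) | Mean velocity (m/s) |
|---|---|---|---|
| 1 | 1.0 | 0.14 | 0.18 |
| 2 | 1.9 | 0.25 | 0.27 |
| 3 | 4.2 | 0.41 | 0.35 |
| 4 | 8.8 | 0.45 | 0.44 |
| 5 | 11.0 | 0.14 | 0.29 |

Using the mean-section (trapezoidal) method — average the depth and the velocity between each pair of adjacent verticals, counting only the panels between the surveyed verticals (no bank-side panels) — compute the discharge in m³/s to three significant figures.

Panel 1-2: Δb = 0.9 m, d̄ = (0.14+0.25)/2 = 0.195, v̄ = (0.18+0.27)/2 = 0.225 → q = 0.9×0.195×0.225 = 0.03949 m³/s
Panel 2-3: Δb = 2.3 m, d̄ = (0.25+0.41)/2 = 0.33, v̄ = (0.27+0.35)/2 = 0.31 → q = 2.3×0.33×0.31 = 0.2353 m³/s
Panel 3-4: Δb = 4.6 m, d̄ = (0.41+0.45)/2 = 0.43, v̄ = (0.35+0.44)/2 = 0.395 → q = 4.6×0.43×0.395 = 0.7813 m³/s
Panel 4-5: Δb = 2.2 m, d̄ = (0.45+0.14)/2 = 0.295, v̄ = (0.44+0.29)/2 = 0.365 → q = 2.2×0.295×0.365 = 0.2369 m³/s
Q = Σ q = 1.293 m³/s

1.29 m³/s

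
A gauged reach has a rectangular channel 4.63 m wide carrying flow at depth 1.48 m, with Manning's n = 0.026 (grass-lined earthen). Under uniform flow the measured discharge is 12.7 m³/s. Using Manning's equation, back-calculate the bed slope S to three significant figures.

A = b·y = 4.63 × 1.48 = 6.852 m²
P = b + 2y = 4.63 + 2×1.48 = 7.590 m
R = A/P = 6.852/7.590 = 0.9028 m
S = (Q·n / (1·A·R^(2/3)))² = (12.7×0.026 / (1×6.852×0.9341))² = 0.002661

0.00266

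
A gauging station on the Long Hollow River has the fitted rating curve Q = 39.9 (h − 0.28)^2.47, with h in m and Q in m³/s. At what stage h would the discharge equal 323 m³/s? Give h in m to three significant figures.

h − h₀ = (Q/C)^(1/b) = (323/39.9)^(1/2.47) = 2.332 m
h = 0.28 + 2.332 = 2.612 m

2.61 m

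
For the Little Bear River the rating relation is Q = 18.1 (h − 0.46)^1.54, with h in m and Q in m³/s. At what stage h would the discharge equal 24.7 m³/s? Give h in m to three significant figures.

1.68 m

h − h₀ = (Q/C)^(1/b) = (24.7/18.1)^(1/1.54) = 1.224 m
h = 0.46 + 1.224 = 1.684 m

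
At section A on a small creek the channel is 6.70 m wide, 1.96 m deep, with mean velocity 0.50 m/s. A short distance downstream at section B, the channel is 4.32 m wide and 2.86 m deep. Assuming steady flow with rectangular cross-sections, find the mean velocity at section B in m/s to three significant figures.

Q = A₁V₁ = (6.70×1.96) × 0.50 = 6.566 m³/s
A₂ = 4.32 × 2.86 = 12.36 m²
V₂ = Q/A₂ = 6.566/12.36 = 0.5314 m/s

0.531 m/s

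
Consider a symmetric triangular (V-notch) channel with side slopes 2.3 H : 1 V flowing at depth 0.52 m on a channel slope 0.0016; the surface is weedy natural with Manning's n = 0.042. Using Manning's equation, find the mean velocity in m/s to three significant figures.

A = z·y² = 2.3×0.52² = 0.6219 m²
P = 2y√(1+z²) = 2×0.52×√(1+2.3²) = 2.608 m
R = A/P = 0.6219/2.608 = 0.2384 m
Q = (1/n)·A·R^(2/3)·S^(1/2) = (1/0.042) × 0.6219 × 0.2384^(2/3) × 0.0016^(1/2) = 0.2278 m³/s
V = Q/A = 0.2278/0.6219 = 0.3662 m/s

0.366 m/s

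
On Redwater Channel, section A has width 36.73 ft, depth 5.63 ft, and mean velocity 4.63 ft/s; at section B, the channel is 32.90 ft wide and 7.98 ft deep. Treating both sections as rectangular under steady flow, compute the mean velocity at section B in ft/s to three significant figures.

Q = A₁V₁ = (36.73×5.63) × 4.63 = 957.4 ft³/s
A₂ = 32.90 × 7.98 = 262.5 ft²
V₂ = Q/A₂ = 957.4/262.5 = 3.647 ft/s

3.65 ft/s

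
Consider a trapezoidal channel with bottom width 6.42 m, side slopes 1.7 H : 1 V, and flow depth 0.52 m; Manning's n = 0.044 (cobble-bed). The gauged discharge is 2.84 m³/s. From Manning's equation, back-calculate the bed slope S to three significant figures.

0.00315

A = (b + z·y)·y = (6.42 + 1.7×0.52)×0.52 = 3.798 m²
P = b + 2y√(1+z²) = 6.42 + 2×0.52×√(1+1.7²) = 8.471 m
R = A/P = 3.798/8.471 = 0.4484 m
S = (Q·n / (1·A·R^(2/3)))² = (2.84×0.044 / (1×3.798×0.5858))² = 0.003154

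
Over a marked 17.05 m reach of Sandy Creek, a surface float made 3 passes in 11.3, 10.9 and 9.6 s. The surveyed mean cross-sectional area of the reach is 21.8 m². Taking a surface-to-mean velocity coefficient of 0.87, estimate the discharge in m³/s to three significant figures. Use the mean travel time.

30.5 m³/s

t̄ = (11.3 + 10.9 + 9.6) / 3 = 10.6 s
v_surface = L / t̄ = 17.05 / 10.6 = 1.608 m/s
v_mean = 0.87 × 1.608 = 1.399 m/s
Q = A × v_mean = 21.8 × 1.399 = 30.51 m³/s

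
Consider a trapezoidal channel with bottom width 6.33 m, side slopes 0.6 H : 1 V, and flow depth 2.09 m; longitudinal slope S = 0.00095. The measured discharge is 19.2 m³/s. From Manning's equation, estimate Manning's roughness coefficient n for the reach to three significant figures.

A = (b + z·y)·y = (6.33 + 0.6×2.09)×2.09 = 15.85 m²
P = b + 2y√(1+z²) = 6.33 + 2×2.09×√(1+0.6²) = 11.20 m
R = A/P = 15.85/11.20 = 1.415 m
n = (1/Q)·A·R^(2/3)·S^(1/2) = (1/19.2) × 15.85 × 1.260 × 0.03082 = 0.03207

0.0321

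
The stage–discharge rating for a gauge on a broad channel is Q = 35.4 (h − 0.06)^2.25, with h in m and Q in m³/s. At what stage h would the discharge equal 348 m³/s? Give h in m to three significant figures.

h − h₀ = (Q/C)^(1/b) = (348/35.4)^(1/2.25) = 2.761 m
h = 0.06 + 2.761 = 2.821 m

2.82 m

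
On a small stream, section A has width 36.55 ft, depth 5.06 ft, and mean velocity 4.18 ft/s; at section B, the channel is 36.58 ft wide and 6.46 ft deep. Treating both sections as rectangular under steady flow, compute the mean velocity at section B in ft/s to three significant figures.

3.27 ft/s

Q = A₁V₁ = (36.55×5.06) × 4.18 = 773.1 ft³/s
A₂ = 36.58 × 6.46 = 236.3 ft²
V₂ = Q/A₂ = 773.1/236.3 = 3.271 ft/s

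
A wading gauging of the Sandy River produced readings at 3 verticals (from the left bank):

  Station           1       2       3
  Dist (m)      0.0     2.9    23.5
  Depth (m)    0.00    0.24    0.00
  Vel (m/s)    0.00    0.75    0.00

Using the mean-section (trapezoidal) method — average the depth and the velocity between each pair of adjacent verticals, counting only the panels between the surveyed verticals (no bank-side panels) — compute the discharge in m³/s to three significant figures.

Panel 1-2: Δb = 2.9 m, d̄ = (0.00+0.24)/2 = 0.12, v̄ = (0.00+0.75)/2 = 0.375 → q = 2.9×0.12×0.375 = 0.1305 m³/s
Panel 2-3: Δb = 20.6 m, d̄ = (0.24+0.00)/2 = 0.12, v̄ = (0.75+0.00)/2 = 0.375 → q = 20.6×0.12×0.375 = 0.9270 m³/s
Q = Σ q = 1.058 m³/s

1.06 m³/s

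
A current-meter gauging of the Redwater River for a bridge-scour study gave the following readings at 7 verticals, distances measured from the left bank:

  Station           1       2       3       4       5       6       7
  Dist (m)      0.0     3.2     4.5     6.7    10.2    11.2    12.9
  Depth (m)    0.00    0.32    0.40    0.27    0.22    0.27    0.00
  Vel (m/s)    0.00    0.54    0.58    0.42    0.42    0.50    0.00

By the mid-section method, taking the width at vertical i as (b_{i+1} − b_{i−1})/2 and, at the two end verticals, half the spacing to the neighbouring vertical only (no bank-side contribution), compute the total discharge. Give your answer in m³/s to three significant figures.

w_2 = (4.5 − 0.0)/2 = 2.25 m; q_2 = 0.54 × 0.32 × 2.25 = 0.3888 m³/s
w_3 = (6.7 − 3.2)/2 = 1.75 m; q_3 = 0.58 × 0.40 × 1.75 = 0.4060 m³/s
w_4 = (10.2 − 4.5)/2 = 2.85 m; q_4 = 0.42 × 0.27 × 2.85 = 0.3232 m³/s
w_5 = (11.2 − 6.7)/2 = 2.25 m; q_5 = 0.42 × 0.22 × 2.25 = 0.2079 m³/s
w_6 = (12.9 − 10.2)/2 = 1.35 m; q_6 = 0.50 × 0.27 × 1.35 = 0.1823 m³/s
Stations 1, 7 contribute zero (depth or velocity is 0).
Q = Σ qᵢ = 1.508 m³/s

1.51 m³/s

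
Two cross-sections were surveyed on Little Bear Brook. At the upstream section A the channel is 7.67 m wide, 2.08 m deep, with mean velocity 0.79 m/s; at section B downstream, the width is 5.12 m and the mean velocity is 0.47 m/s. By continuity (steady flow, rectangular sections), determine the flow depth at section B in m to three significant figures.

5.24 m

Q = A₁V₁ = (7.67×2.08) × 0.79 = 12.60 m³/s
d₂ = Q/(b₂ V₂) = 12.60/(5.12×0.47) = 5.237 m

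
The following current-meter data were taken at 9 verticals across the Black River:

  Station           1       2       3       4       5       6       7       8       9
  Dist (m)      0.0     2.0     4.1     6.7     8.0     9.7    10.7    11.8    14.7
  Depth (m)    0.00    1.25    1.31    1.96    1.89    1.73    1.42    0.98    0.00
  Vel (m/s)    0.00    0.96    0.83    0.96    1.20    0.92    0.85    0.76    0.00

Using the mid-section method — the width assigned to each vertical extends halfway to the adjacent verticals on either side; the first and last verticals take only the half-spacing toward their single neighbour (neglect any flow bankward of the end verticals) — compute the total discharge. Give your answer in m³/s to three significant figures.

w_2 = (4.1 − 0.0)/2 = 2.05 m; q_2 = 0.96 × 1.25 × 2.05 = 2.460 m³/s
w_3 = (6.7 − 2.0)/2 = 2.35 m; q_3 = 0.83 × 1.31 × 2.35 = 2.555 m³/s
w_4 = (8.0 − 4.1)/2 = 1.95 m; q_4 = 0.96 × 1.96 × 1.95 = 3.669 m³/s
w_5 = (9.7 − 6.7)/2 = 1.5 m; q_5 = 1.20 × 1.89 × 1.5 = 3.402 m³/s
w_6 = (10.7 − 8.0)/2 = 1.35 m; q_6 = 0.92 × 1.73 × 1.35 = 2.149 m³/s
w_7 = (11.8 − 9.7)/2 = 1.05 m; q_7 = 0.85 × 1.42 × 1.05 = 1.267 m³/s
w_8 = (14.7 − 10.7)/2 = 2 m; q_8 = 0.76 × 0.98 × 2 = 1.490 m³/s
Stations 1, 9 contribute zero (depth or velocity is 0).
Q = Σ qᵢ = 16.99 m³/s

17.0 m³/s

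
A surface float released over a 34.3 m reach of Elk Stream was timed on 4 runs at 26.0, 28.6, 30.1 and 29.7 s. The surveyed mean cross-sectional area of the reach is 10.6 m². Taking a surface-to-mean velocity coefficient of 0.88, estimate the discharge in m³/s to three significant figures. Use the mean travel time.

t̄ = (26.0 + 28.6 + 30.1 + 29.7) / 4 = 28.6 s
v_surface = L / t̄ = 34.3 / 28.6 = 1.199 m/s
v_mean = 0.88 × 1.199 = 1.055 m/s
Q = A × v_mean = 10.6 × 1.055 = 11.19 m³/s

11.2 m³/s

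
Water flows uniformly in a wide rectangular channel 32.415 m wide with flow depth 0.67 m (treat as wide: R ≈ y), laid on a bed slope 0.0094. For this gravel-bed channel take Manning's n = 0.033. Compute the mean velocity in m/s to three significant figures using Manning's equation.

A = b·y = 32.415 × 0.67 = 21.72 m²
Wide channel: R ≈ y = 0.67 m
Q = (1/n)·A·R^(2/3)·S^(1/2) = (1/0.033) × 21.72 × 0.6700^(2/3) × 0.0094^(1/2) = 48.86 m³/s
V = Q/A = 48.86/21.72 = 2.250 m/s

2.25 m/s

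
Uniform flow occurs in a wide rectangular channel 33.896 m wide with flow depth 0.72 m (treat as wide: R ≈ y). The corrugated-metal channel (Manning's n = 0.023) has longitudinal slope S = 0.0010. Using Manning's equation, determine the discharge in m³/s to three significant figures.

A = b·y = 33.896 × 0.72 = 24.41 m²
Wide channel: R ≈ y = 0.72 m
Q = (1/n)·A·R^(2/3)·S^(1/2) = (1/0.023) × 24.41 × 0.7200^(2/3) × 0.0010^(1/2) = 26.96 m³/s

27.0 m³/s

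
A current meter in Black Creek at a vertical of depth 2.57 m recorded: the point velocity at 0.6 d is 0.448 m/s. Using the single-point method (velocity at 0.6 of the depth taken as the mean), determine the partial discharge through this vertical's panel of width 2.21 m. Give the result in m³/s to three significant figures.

2.54 m³/s

v̄ = v₀.₆ = 0.448 m/s
q = v̄ × d × w = 0.4480 × 2.57 × 2.21 = 2.545 m³/s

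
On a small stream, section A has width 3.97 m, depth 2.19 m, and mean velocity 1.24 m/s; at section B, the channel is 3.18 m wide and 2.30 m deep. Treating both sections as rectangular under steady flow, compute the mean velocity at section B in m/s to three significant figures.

1.47 m/s

Q = A₁V₁ = (3.97×2.19) × 1.24 = 10.78 m³/s
A₂ = 3.18 × 2.30 = 7.314 m²
V₂ = Q/A₂ = 10.78/7.314 = 1.474 m/s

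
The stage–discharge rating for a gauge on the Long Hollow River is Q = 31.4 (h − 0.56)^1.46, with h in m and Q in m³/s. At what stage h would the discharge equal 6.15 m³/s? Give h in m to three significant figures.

h − h₀ = (Q/C)^(1/b) = (6.15/31.4)^(1/1.46) = 0.3274 m
h = 0.56 + 0.3274 = 0.8874 m

0.887 m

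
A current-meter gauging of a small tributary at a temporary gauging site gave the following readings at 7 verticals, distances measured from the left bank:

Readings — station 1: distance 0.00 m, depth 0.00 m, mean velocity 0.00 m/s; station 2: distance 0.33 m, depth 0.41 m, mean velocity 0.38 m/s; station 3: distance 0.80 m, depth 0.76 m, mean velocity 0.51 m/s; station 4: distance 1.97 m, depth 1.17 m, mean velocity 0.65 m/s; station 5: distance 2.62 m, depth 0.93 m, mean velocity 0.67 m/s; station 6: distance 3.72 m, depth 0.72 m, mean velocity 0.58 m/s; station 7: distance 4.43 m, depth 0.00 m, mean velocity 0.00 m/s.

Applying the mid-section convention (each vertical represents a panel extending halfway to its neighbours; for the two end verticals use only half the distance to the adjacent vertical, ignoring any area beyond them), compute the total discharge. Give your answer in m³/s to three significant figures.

w_2 = (0.80 − 0.00)/2 = 0.4 m; q_2 = 0.38 × 0.41 × 0.4 = 0.06232 m³/s
w_3 = (1.97 − 0.33)/2 = 0.82 m; q_3 = 0.51 × 0.76 × 0.82 = 0.3178 m³/s
w_4 = (2.62 − 0.80)/2 = 0.91 m; q_4 = 0.65 × 1.17 × 0.91 = 0.6921 m³/s
w_5 = (3.72 − 1.97)/2 = 0.875 m; q_5 = 0.67 × 0.93 × 0.875 = 0.5452 m³/s
w_6 = (4.43 − 2.62)/2 = 0.905 m; q_6 = 0.58 × 0.72 × 0.905 = 0.3779 m³/s
Stations 1, 7 contribute zero (depth or velocity is 0).
Q = Σ qᵢ = 1.995 m³/s

2.00 m³/s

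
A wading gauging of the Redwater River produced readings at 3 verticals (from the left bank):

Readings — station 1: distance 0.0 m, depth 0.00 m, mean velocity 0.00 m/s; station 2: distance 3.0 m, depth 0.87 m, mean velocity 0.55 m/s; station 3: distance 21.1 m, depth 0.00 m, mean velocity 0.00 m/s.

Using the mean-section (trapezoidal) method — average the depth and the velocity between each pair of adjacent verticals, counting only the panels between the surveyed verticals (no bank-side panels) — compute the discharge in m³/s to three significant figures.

Panel 1-2: Δb = 3 m, d̄ = (0.00+0.87)/2 = 0.435, v̄ = (0.00+0.55)/2 = 0.275 → q = 3×0.435×0.275 = 0.3589 m³/s
Panel 2-3: Δb = 18.1 m, d̄ = (0.87+0.00)/2 = 0.435, v̄ = (0.55+0.00)/2 = 0.275 → q = 18.1×0.435×0.275 = 2.165 m³/s
Q = Σ q = 2.524 m³/s

2.52 m³/s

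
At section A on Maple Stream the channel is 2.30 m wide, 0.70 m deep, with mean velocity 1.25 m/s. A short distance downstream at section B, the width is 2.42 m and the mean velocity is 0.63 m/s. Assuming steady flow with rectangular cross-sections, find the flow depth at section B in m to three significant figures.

1.32 m

Q = A₁V₁ = (2.30×0.70) × 1.25 = 2.013 m³/s
d₂ = Q/(b₂ V₂) = 2.013/(2.42×0.63) = 1.320 m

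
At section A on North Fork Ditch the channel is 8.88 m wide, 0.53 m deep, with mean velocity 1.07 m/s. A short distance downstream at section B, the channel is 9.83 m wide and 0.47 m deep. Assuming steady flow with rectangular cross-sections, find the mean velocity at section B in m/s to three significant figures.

Q = A₁V₁ = (8.88×0.53) × 1.07 = 5.036 m³/s
A₂ = 9.83 × 0.47 = 4.620 m²
V₂ = Q/A₂ = 5.036/4.620 = 1.090 m/s

1.09 m/s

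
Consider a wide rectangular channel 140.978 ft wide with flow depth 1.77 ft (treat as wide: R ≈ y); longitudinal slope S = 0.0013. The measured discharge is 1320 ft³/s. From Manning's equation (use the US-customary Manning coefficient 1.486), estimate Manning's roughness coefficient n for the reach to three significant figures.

A = b·y = 140.978 × 1.77 = 249.5 ft²
Wide channel: R ≈ y = 1.77 ft
n = (1.486/Q)·A·R^(2/3)·S^(1/2) = (1.486/1320) × 249.5 × 1.463 × 0.03606 = 0.01482

0.0148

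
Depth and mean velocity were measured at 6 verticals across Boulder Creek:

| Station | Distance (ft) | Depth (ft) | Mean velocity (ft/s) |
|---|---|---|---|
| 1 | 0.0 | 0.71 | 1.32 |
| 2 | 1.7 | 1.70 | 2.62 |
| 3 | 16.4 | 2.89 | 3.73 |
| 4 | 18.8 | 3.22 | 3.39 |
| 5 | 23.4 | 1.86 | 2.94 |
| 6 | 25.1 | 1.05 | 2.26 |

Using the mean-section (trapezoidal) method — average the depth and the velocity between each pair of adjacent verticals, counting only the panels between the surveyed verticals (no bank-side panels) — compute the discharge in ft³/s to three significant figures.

181 ft³/s

Panel 1-2: Δb = 1.7 ft, d̄ = (0.71+1.70)/2 = 1.205, v̄ = (1.32+2.62)/2 = 1.97 → q = 1.7×1.205×1.97 = 4.036 ft³/s
Panel 2-3: Δb = 14.7 ft, d̄ = (1.70+2.89)/2 = 2.295, v̄ = (2.62+3.73)/2 = 3.175 → q = 14.7×2.295×3.175 = 107.1 ft³/s
Panel 3-4: Δb = 2.4 ft, d̄ = (2.89+3.22)/2 = 3.055, v̄ = (3.73+3.39)/2 = 3.56 → q = 2.4×3.055×3.56 = 26.10 ft³/s
Panel 4-5: Δb = 4.6 ft, d̄ = (3.22+1.86)/2 = 2.54, v̄ = (3.39+2.94)/2 = 3.165 → q = 4.6×2.54×3.165 = 36.98 ft³/s
Panel 5-6: Δb = 1.7 ft, d̄ = (1.86+1.05)/2 = 1.455, v̄ = (2.94+2.26)/2 = 2.6 → q = 1.7×1.455×2.6 = 6.431 ft³/s
Q = Σ q = 180.7 ft³/s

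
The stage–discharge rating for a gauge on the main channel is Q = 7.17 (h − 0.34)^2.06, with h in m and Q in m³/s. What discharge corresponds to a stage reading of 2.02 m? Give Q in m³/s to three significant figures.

Q = 7.17 × (2.02 − 0.34)^2.06 = 7.17 × 1.68^2.06 = 20.88 m³/s

20.9 m³/s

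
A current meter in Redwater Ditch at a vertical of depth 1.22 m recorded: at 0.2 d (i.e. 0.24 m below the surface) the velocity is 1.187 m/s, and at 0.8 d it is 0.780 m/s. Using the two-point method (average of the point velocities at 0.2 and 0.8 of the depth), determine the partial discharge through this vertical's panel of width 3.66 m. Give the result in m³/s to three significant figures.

v̄ = (1.187 + 0.780) / 2 = 0.9835 m/s
q = v̄ × d × w = 0.9835 × 1.22 × 3.66 = 4.392 m³/s

4.39 m³/s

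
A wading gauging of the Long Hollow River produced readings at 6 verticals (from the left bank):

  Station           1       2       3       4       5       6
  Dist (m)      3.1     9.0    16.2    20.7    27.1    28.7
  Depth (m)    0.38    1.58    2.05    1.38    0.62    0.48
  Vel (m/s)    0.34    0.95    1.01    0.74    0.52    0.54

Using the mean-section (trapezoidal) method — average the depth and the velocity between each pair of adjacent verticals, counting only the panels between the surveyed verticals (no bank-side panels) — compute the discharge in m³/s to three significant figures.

27.8 m³/s

Panel 1-2: Δb = 5.9 m, d̄ = (0.38+1.58)/2 = 0.98, v̄ = (0.34+0.95)/2 = 0.645 → q = 5.9×0.98×0.645 = 3.729 m³/s
Panel 2-3: Δb = 7.2 m, d̄ = (1.58+2.05)/2 = 1.815, v̄ = (0.95+1.01)/2 = 0.98 → q = 7.2×1.815×0.98 = 12.81 m³/s
Panel 3-4: Δb = 4.5 m, d̄ = (2.05+1.38)/2 = 1.715, v̄ = (1.01+0.74)/2 = 0.875 → q = 4.5×1.715×0.875 = 6.753 m³/s
Panel 4-5: Δb = 6.4 m, d̄ = (1.38+0.62)/2 = 1, v̄ = (0.74+0.52)/2 = 0.63 → q = 6.4×1×0.63 = 4.032 m³/s
Panel 5-6: Δb = 1.6 m, d̄ = (0.62+0.48)/2 = 0.55, v̄ = (0.52+0.54)/2 = 0.53 → q = 1.6×0.55×0.53 = 0.4664 m³/s
Q = Σ q = 27.79 m³/s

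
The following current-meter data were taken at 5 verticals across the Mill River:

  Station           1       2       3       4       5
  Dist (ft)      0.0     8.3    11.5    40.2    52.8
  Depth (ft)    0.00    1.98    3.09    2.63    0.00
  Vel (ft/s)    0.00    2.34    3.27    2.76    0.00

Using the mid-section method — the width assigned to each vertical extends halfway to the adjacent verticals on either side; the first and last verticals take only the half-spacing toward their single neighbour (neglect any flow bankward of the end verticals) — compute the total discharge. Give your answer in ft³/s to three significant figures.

w_2 = (11.5 − 0.0)/2 = 5.75 ft; q_2 = 2.34 × 1.98 × 5.75 = 26.64 ft³/s
w_3 = (40.2 − 8.3)/2 = 15.95 ft; q_3 = 3.27 × 3.09 × 15.95 = 161.2 ft³/s
w_4 = (52.8 − 11.5)/2 = 20.65 ft; q_4 = 2.76 × 2.63 × 20.65 = 149.9 ft³/s
Stations 1, 5 contribute zero (depth or velocity is 0).
Q = Σ qᵢ = 337.7 ft³/s

338 ft³/s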